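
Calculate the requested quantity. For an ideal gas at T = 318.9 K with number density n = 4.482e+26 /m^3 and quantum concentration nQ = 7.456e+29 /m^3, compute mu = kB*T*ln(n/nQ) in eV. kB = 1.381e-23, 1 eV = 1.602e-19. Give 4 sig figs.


Step 1: n/nQ = 4.482e+26/7.456e+29 = 0.0006011
Step 2: ln(n/nQ) = -7.417
Step 3: mu = kB*T*ln(n/nQ) = 4.404e-21*-7.417 = -3.266e-20 J
Step 4: Convert to eV: -3.266e-20/1.602e-19 = -0.2039 eV

-0.2039


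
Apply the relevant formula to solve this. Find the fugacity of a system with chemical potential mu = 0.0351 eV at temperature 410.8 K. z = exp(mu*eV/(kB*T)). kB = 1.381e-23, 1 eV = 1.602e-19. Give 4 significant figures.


Step 1: Convert mu to Joules: 0.0351*1.602e-19 = 5.623e-21 J
Step 2: kB*T = 1.381e-23*410.8 = 5.673e-21 J
Step 3: mu/(kB*T) = 0.9912
Step 4: z = exp(0.9912) = 2.694

2.694


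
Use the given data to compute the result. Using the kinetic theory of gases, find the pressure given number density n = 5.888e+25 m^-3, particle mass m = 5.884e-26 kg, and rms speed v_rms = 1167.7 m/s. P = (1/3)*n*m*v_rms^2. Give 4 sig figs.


Step 1: v_rms^2 = 1167.7^2 = 1.364e+06
Step 2: n*m = 5.888e+25*5.884e-26 = 3.464
Step 3: P = (1/3)*3.464*1.364e+06 = 1.575e+06 Pa

1.575e+06


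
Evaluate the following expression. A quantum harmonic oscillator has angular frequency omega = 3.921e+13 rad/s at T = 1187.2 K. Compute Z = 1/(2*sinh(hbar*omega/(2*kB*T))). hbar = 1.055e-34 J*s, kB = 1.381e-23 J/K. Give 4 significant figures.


Step 1: Compute x = hbar*omega/(kB*T) = 1.055e-34*3.921e+13/(1.381e-23*1187.2) = 0.2523
Step 2: x/2 = 0.1262
Step 3: sinh(x/2) = 0.1265
Step 4: Z = 1/(2*0.1265) = 3.953

3.953


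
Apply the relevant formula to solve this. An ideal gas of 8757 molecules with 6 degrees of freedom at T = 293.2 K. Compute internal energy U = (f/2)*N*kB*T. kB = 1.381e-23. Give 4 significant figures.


Step 1: f/2 = 6/2 = 3.0
Step 2: N*kB*T = 8757*1.381e-23*293.2 = 3.546e-17
Step 3: U = 3.0 * 3.546e-17 = 1.064e-16 J

1.064e-16


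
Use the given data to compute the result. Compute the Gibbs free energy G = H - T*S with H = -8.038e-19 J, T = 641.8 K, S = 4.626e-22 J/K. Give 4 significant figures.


Step 1: T*S = 641.8 * 4.626e-22 = 2.969e-19 J
Step 2: G = H - T*S = -8.038e-19 - 2.969e-19
Step 3: G = -1.101e-18 J

-1.101e-18


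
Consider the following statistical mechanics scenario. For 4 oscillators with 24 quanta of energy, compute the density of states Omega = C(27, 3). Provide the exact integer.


Step 1: Use binomial coefficient C(27, 3)
Step 2: Numerator = 27! / 24!
Step 3: Denominator = 3!
Step 4: Omega = 2925

2925


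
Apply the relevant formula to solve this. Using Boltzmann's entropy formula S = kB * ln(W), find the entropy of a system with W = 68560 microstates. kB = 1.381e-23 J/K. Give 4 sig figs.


Step 1: ln(W) = ln(68560) = 11.14
Step 2: S = kB * ln(W) = 1.381e-23 * 11.14
Step 3: S = 1.538e-22 J/K

1.538e-22


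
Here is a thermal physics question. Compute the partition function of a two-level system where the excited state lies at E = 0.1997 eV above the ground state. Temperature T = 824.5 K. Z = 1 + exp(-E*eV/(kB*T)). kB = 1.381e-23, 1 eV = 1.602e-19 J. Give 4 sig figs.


Step 1: Compute beta*E = E*eV/(kB*T) = 0.1997*1.602e-19/(1.381e-23*824.5) = 2.81
Step 2: exp(-beta*E) = exp(-2.81) = 0.06022
Step 3: Z = 1 + 0.06022 = 1.06

1.06


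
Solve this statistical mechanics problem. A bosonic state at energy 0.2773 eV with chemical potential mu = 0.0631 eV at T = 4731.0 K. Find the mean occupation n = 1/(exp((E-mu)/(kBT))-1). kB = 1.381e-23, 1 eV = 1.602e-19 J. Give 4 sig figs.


Step 1: (E - mu) = 0.2142 eV
Step 2: x = (E-mu)*eV/(kB*T) = 0.2142*1.602e-19/(1.381e-23*4731.0) = 0.5252
Step 3: exp(x) = 1.691
Step 4: n = 1/(exp(x)-1) = 1.448

1.448


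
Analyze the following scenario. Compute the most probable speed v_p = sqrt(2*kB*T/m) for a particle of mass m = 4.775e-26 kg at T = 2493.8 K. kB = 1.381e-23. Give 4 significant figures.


Step 1: Numerator = 2*kB*T = 2*1.381e-23*2493.8 = 6.888e-20
Step 2: Ratio = 6.888e-20 / 4.775e-26 = 1.442e+06
Step 3: v_p = sqrt(1.442e+06) = 1201 m/s

1201


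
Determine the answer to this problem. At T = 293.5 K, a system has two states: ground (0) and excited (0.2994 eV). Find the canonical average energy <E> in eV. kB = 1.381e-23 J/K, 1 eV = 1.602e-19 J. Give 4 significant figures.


Step 1: beta*E = 0.2994*1.602e-19/(1.381e-23*293.5) = 11.83
Step 2: exp(-beta*E) = 7.257e-06
Step 3: <E> = 0.2994*7.257e-06/(1+7.257e-06) = 2.173e-06 eV

2.173e-06


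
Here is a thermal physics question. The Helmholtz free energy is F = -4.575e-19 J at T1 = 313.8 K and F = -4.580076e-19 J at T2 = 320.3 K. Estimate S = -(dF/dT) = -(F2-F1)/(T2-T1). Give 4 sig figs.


Step 1: dF = F2 - F1 = -4.580076e-19 - (-4.575e-19) = -5.076e-22 J
Step 2: dT = T2 - T1 = 320.3 - 313.8 = 6.5 K
Step 3: S = -dF/dT = -(-5.076e-22)/6.5 = 7.809e-23 J/K

7.809e-23


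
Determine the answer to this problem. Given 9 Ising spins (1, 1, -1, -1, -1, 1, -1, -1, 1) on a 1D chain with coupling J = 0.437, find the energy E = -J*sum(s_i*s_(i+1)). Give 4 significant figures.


Step 1: Nearest-neighbor products: 1, -1, 1, 1, -1, -1, 1, -1
Step 2: Sum of products = 0
Step 3: E = -0.437 * 0 = 0

0


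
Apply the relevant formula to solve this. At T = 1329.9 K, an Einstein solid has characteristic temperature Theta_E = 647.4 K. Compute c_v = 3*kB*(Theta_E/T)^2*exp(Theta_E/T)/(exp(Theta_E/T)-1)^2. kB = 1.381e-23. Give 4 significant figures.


Step 1: x = Theta_E/T = 647.4/1329.9 = 0.4868
Step 2: x^2 = 0.237
Step 3: exp(x) = 1.627
Step 4: c_v = 3*1.381e-23*0.237*1.627/(1.627-1)^2 = 4.062e-23

4.062e-23


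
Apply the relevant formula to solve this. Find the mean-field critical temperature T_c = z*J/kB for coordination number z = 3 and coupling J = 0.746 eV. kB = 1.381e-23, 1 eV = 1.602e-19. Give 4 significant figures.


Step 1: z*J = 3*0.746 = 2.238 eV
Step 2: Convert to Joules: 2.238*1.602e-19 = 3.585e-19 J
Step 3: T_c = 3.585e-19 / 1.381e-23 = 2.596e+04 K

2.596e+04


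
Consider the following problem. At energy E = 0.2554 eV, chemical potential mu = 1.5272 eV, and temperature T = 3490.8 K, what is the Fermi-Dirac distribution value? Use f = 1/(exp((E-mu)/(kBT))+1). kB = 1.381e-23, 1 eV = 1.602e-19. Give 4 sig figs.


Step 1: (E - mu) = 0.2554 - 1.5272 = -1.272 eV
Step 2: Convert: (E-mu)*eV = -2.037e-19 J
Step 3: x = (E-mu)*eV/(kB*T) = -4.226
Step 4: f = 1/(exp(-4.226)+1) = 0.9856

0.9856


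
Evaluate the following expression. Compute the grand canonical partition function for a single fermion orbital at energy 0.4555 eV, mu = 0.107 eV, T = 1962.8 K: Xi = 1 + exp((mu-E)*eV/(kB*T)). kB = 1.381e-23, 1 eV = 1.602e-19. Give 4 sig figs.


Step 1: (mu - E) = 0.107 - 0.4555 = -0.3485 eV
Step 2: x = (mu-E)*eV/(kB*T) = -0.3485*1.602e-19/(1.381e-23*1962.8) = -2.06
Step 3: exp(x) = 0.1275
Step 4: Xi = 1 + 0.1275 = 1.127

1.127


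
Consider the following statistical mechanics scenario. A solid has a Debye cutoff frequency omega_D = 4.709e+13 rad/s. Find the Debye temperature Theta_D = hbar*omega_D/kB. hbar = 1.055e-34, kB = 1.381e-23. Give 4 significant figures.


Step 1: hbar*omega_D = 1.055e-34 * 4.709e+13 = 4.968e-21 J
Step 2: Theta_D = 4.968e-21 / 1.381e-23
Step 3: Theta_D = 359.7 K

359.7


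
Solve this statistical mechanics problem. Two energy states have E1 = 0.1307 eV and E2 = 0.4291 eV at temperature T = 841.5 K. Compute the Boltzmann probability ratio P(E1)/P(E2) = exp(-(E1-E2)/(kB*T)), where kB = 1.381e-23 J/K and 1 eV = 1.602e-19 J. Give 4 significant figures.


Step 1: Compute energy difference dE = E1 - E2 = 0.1307 - 0.4291 = -0.2984 eV
Step 2: Convert to Joules: dE_J = -0.2984 * 1.602e-19 = -4.78e-20 J
Step 3: Compute exponent = -dE_J / (kB * T) = -(-4.78e-20) / (1.381e-23 * 841.5) = 4.114
Step 4: P(E1)/P(E2) = exp(4.114) = 61.16

61.16


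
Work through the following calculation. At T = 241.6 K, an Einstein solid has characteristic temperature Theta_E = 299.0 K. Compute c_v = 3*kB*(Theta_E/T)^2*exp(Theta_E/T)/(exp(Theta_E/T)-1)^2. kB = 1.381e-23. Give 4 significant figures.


Step 1: x = Theta_E/T = 299.0/241.6 = 1.238
Step 2: x^2 = 1.532
Step 3: exp(x) = 3.447
Step 4: c_v = 3*1.381e-23*1.532*3.447/(3.447-1)^2 = 3.652e-23

3.652e-23


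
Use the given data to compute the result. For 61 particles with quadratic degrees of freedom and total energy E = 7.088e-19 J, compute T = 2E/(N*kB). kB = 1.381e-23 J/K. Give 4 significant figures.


Step 1: Numerator = 2*E = 2*7.088e-19 = 1.418e-18 J
Step 2: Denominator = N*kB = 61*1.381e-23 = 8.424e-22
Step 3: T = 1.418e-18 / 8.424e-22 = 1683 K

1683


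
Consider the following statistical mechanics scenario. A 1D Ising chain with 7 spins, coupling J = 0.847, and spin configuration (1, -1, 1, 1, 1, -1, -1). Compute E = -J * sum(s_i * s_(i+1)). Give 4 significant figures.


Step 1: Nearest-neighbor products: -1, -1, 1, 1, -1, 1
Step 2: Sum of products = 0
Step 3: E = -0.847 * 0 = 0

0


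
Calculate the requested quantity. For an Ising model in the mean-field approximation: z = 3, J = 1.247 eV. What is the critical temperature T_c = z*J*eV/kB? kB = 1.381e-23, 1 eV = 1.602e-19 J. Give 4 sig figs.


Step 1: z*J = 3*1.247 = 3.741 eV
Step 2: Convert to Joules: 3.741*1.602e-19 = 5.993e-19 J
Step 3: T_c = 5.993e-19 / 1.381e-23 = 4.34e+04 K

4.34e+04


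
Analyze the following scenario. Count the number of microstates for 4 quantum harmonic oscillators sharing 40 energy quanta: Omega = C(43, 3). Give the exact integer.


Step 1: Use binomial coefficient C(43, 3)
Step 2: Numerator = 43! / 40!
Step 3: Denominator = 3!
Step 4: Omega = 12341

12341


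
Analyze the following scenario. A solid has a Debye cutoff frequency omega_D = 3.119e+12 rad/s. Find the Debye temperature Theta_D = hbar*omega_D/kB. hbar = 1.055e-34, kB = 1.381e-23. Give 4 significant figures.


Step 1: hbar*omega_D = 1.055e-34 * 3.119e+12 = 3.291e-22 J
Step 2: Theta_D = 3.291e-22 / 1.381e-23
Step 3: Theta_D = 23.83 K

23.83


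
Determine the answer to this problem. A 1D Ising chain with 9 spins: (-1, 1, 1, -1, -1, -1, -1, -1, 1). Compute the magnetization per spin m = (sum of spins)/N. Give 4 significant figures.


Step 1: Count up spins (+1): 3, down spins (-1): 6
Step 2: Total magnetization M = 3 - 6 = -3
Step 3: m = M/N = -3/9 = -0.3333

-0.3333


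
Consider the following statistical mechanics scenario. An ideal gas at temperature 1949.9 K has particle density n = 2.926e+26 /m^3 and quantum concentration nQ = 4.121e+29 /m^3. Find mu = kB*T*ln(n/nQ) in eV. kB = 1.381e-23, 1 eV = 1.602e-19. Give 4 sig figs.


Step 1: n/nQ = 2.926e+26/4.121e+29 = 0.00071
Step 2: ln(n/nQ) = -7.25
Step 3: mu = kB*T*ln(n/nQ) = 2.693e-20*-7.25 = -1.952e-19 J
Step 4: Convert to eV: -1.952e-19/1.602e-19 = -1.219 eV

-1.219


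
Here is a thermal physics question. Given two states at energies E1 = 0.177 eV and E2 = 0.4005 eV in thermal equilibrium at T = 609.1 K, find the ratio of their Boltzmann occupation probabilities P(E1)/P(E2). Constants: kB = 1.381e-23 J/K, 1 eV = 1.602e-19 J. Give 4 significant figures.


Step 1: Compute energy difference dE = E1 - E2 = 0.177 - 0.4005 = -0.2235 eV
Step 2: Convert to Joules: dE_J = -0.2235 * 1.602e-19 = -3.58e-20 J
Step 3: Compute exponent = -dE_J / (kB * T) = -(-3.58e-20) / (1.381e-23 * 609.1) = 4.257
Step 4: P(E1)/P(E2) = exp(4.257) = 70.57

70.57


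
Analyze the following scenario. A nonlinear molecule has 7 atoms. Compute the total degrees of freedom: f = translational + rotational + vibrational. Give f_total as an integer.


Step 1: Translational DOF = 3
Step 2: Rotational DOF (nonlinear) = 3
Step 3: Vibrational DOF = 3*7 - 6 = 15
Step 4: Total = 3 + 3 + 15 = 21

21


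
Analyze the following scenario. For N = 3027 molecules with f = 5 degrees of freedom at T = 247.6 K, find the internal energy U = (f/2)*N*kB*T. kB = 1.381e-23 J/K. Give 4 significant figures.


Step 1: f/2 = 5/2 = 2.5
Step 2: N*kB*T = 3027*1.381e-23*247.6 = 1.035e-17
Step 3: U = 2.5 * 1.035e-17 = 2.588e-17 J

2.588e-17


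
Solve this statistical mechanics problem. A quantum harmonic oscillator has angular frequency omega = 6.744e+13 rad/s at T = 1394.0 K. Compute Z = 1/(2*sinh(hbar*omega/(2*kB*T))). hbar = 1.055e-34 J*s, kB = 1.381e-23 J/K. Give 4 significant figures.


Step 1: Compute x = hbar*omega/(kB*T) = 1.055e-34*6.744e+13/(1.381e-23*1394.0) = 0.3696
Step 2: x/2 = 0.1848
Step 3: sinh(x/2) = 0.1858
Step 4: Z = 1/(2*0.1858) = 2.69

2.69


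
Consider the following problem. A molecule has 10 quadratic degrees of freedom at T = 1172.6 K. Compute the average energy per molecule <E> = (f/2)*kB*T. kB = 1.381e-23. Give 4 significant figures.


Step 1: f/2 = 10/2 = 5
Step 2: kB*T = 1.381e-23 * 1172.6 = 1.619e-20
Step 3: <E> = 5 * 1.619e-20 = 8.097e-20 J

8.097e-20


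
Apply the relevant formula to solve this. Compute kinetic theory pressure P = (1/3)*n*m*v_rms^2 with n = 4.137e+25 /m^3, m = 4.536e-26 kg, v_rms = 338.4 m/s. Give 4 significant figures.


Step 1: v_rms^2 = 338.4^2 = 1.145e+05
Step 2: n*m = 4.137e+25*4.536e-26 = 1.877
Step 3: P = (1/3)*1.877*1.145e+05 = 7.163e+04 Pa

7.163e+04


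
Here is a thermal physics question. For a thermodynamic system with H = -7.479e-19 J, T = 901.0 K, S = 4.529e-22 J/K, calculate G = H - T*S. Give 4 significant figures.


Step 1: T*S = 901.0 * 4.529e-22 = 4.081e-19 J
Step 2: G = H - T*S = -7.479e-19 - 4.081e-19
Step 3: G = -1.156e-18 J

-1.156e-18


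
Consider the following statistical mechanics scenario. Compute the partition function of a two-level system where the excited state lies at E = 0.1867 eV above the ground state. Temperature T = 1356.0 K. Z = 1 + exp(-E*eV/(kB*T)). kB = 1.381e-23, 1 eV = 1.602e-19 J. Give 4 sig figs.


Step 1: Compute beta*E = E*eV/(kB*T) = 0.1867*1.602e-19/(1.381e-23*1356.0) = 1.597
Step 2: exp(-beta*E) = exp(-1.597) = 0.2025
Step 3: Z = 1 + 0.2025 = 1.202

1.202


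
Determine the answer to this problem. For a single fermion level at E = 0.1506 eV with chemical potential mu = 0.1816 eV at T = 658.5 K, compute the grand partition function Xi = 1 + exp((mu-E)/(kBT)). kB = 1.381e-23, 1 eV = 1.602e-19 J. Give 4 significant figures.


Step 1: (mu - E) = 0.1816 - 0.1506 = 0.031 eV
Step 2: x = (mu-E)*eV/(kB*T) = 0.031*1.602e-19/(1.381e-23*658.5) = 0.5461
Step 3: exp(x) = 1.727
Step 4: Xi = 1 + 1.727 = 2.727

2.727


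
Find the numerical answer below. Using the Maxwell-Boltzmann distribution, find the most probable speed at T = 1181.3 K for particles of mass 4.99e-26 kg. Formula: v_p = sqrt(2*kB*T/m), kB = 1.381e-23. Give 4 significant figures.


Step 1: Numerator = 2*kB*T = 2*1.381e-23*1181.3 = 3.263e-20
Step 2: Ratio = 3.263e-20 / 4.99e-26 = 6.539e+05
Step 3: v_p = sqrt(6.539e+05) = 808.6 m/s

808.6


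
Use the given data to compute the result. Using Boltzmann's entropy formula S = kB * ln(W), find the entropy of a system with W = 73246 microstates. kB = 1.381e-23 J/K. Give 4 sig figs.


Step 1: ln(W) = ln(73246) = 11.2
Step 2: S = kB * ln(W) = 1.381e-23 * 11.2
Step 3: S = 1.547e-22 J/K

1.547e-22


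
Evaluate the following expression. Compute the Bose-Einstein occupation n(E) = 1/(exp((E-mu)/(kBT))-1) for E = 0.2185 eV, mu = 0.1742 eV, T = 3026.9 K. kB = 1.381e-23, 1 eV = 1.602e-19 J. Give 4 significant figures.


Step 1: (E - mu) = 0.0443 eV
Step 2: x = (E-mu)*eV/(kB*T) = 0.0443*1.602e-19/(1.381e-23*3026.9) = 0.1698
Step 3: exp(x) = 1.185
Step 4: n = 1/(exp(x)-1) = 5.404

5.404


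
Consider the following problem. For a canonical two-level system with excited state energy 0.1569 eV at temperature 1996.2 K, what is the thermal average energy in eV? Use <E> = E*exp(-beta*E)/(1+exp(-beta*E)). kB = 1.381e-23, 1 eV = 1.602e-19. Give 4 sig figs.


Step 1: beta*E = 0.1569*1.602e-19/(1.381e-23*1996.2) = 0.9118
Step 2: exp(-beta*E) = 0.4018
Step 3: <E> = 0.1569*0.4018/(1+0.4018) = 0.04497 eV

0.04497


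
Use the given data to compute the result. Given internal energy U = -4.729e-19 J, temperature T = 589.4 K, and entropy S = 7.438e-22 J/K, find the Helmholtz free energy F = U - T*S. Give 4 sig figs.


Step 1: T*S = 589.4 * 7.438e-22 = 4.384e-19 J
Step 2: F = U - T*S = -4.729e-19 - 4.384e-19
Step 3: F = -9.113e-19 J

-9.113e-19


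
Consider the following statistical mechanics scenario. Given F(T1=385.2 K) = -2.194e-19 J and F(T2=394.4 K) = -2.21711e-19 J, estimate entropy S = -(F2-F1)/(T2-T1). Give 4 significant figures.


Step 1: dF = F2 - F1 = -2.21711e-19 - (-2.194e-19) = -2.311e-21 J
Step 2: dT = T2 - T1 = 394.4 - 385.2 = 9.2 K
Step 3: S = -dF/dT = -(-2.311e-21)/9.2 = 2.512e-22 J/K

2.512e-22


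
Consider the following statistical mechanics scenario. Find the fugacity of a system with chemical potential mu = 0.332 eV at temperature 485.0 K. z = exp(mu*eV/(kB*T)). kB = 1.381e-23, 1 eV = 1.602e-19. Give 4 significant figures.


Step 1: Convert mu to Joules: 0.332*1.602e-19 = 5.319e-20 J
Step 2: kB*T = 1.381e-23*485.0 = 6.698e-21 J
Step 3: mu/(kB*T) = 7.941
Step 4: z = exp(7.941) = 2810

2810


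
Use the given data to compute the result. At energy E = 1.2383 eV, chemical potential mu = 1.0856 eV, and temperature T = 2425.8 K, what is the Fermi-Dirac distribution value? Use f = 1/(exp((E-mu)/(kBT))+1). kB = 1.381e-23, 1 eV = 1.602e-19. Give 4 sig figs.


Step 1: (E - mu) = 1.2383 - 1.0856 = 0.1527 eV
Step 2: Convert: (E-mu)*eV = 2.446e-20 J
Step 3: x = (E-mu)*eV/(kB*T) = 0.7302
Step 4: f = 1/(exp(0.7302)+1) = 0.3251

0.3251


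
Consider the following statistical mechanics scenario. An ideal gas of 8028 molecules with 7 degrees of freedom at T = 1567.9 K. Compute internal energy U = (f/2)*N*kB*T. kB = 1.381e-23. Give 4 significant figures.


Step 1: f/2 = 7/2 = 3.5
Step 2: N*kB*T = 8028*1.381e-23*1567.9 = 1.738e-16
Step 3: U = 3.5 * 1.738e-16 = 6.084e-16 J

6.084e-16


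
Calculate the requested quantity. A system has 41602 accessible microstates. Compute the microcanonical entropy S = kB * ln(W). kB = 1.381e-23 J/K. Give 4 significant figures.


Step 1: ln(W) = ln(41602) = 10.64
Step 2: S = kB * ln(W) = 1.381e-23 * 10.64
Step 3: S = 1.469e-22 J/K

1.469e-22


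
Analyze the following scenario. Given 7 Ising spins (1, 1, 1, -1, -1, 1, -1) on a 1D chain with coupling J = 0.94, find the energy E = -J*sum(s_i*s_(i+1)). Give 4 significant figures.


Step 1: Nearest-neighbor products: 1, 1, -1, 1, -1, -1
Step 2: Sum of products = 0
Step 3: E = -0.94 * 0 = 0

0


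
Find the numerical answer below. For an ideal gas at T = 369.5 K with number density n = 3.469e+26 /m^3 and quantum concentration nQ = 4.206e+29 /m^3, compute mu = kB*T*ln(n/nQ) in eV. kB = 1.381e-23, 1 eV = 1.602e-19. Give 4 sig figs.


Step 1: n/nQ = 3.469e+26/4.206e+29 = 0.0008248
Step 2: ln(n/nQ) = -7.1
Step 3: mu = kB*T*ln(n/nQ) = 5.103e-21*-7.1 = -3.623e-20 J
Step 4: Convert to eV: -3.623e-20/1.602e-19 = -0.2262 eV

-0.2262


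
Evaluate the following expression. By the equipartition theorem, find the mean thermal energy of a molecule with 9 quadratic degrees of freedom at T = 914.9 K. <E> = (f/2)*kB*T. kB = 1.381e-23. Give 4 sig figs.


Step 1: f/2 = 9/2 = 4.5
Step 2: kB*T = 1.381e-23 * 914.9 = 1.263e-20
Step 3: <E> = 4.5 * 1.263e-20 = 5.686e-20 J

5.686e-20


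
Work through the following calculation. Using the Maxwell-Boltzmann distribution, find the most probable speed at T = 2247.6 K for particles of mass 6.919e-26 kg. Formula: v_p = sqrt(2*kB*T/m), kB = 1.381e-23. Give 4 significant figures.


Step 1: Numerator = 2*kB*T = 2*1.381e-23*2247.6 = 6.208e-20
Step 2: Ratio = 6.208e-20 / 6.919e-26 = 8.972e+05
Step 3: v_p = sqrt(8.972e+05) = 947.2 m/s

947.2


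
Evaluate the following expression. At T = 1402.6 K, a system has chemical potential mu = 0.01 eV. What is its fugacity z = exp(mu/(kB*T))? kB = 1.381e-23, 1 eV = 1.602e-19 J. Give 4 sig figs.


Step 1: Convert mu to Joules: 0.01*1.602e-19 = 1.602e-21 J
Step 2: kB*T = 1.381e-23*1402.6 = 1.937e-20 J
Step 3: mu/(kB*T) = 0.08271
Step 4: z = exp(0.08271) = 1.086

1.086


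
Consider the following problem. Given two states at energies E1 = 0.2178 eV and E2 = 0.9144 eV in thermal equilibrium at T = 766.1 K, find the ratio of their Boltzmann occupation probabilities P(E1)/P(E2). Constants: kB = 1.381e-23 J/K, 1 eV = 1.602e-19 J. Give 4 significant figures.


Step 1: Compute energy difference dE = E1 - E2 = 0.2178 - 0.9144 = -0.6966 eV
Step 2: Convert to Joules: dE_J = -0.6966 * 1.602e-19 = -1.116e-19 J
Step 3: Compute exponent = -dE_J / (kB * T) = -(-1.116e-19) / (1.381e-23 * 766.1) = 10.55
Step 4: P(E1)/P(E2) = exp(10.55) = 3.81e+04

3.81e+04


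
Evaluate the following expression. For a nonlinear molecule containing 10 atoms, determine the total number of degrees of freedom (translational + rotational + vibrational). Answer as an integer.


Step 1: Translational DOF = 3
Step 2: Rotational DOF (nonlinear) = 3
Step 3: Vibrational DOF = 3*10 - 6 = 24
Step 4: Total = 3 + 3 + 24 = 30

30


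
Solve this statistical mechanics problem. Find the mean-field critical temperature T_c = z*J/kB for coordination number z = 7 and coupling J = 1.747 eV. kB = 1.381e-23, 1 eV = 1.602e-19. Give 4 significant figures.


Step 1: z*J = 7*1.747 = 12.23 eV
Step 2: Convert to Joules: 12.23*1.602e-19 = 1.959e-18 J
Step 3: T_c = 1.959e-18 / 1.381e-23 = 1.419e+05 K

1.419e+05


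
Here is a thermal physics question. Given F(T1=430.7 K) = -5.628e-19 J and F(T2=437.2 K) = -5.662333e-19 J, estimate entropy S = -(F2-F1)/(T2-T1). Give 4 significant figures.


Step 1: dF = F2 - F1 = -5.662333e-19 - (-5.628e-19) = -3.4333e-21 J
Step 2: dT = T2 - T1 = 437.2 - 430.7 = 6.5 K
Step 3: S = -dF/dT = -(-3.4333e-21)/6.5 = 5.282e-22 J/K

5.282e-22


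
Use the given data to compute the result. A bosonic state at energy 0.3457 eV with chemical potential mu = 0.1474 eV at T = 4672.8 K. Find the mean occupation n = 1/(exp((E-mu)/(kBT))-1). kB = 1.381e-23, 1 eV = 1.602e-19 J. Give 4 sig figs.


Step 1: (E - mu) = 0.1983 eV
Step 2: x = (E-mu)*eV/(kB*T) = 0.1983*1.602e-19/(1.381e-23*4672.8) = 0.4923
Step 3: exp(x) = 1.636
Step 4: n = 1/(exp(x)-1) = 1.572

1.572


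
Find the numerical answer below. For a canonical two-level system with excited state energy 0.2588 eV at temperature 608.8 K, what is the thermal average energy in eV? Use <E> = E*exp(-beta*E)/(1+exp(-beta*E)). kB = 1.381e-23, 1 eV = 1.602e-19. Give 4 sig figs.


Step 1: beta*E = 0.2588*1.602e-19/(1.381e-23*608.8) = 4.931
Step 2: exp(-beta*E) = 0.007217
Step 3: <E> = 0.2588*0.007217/(1+0.007217) = 0.001854 eV

0.001854


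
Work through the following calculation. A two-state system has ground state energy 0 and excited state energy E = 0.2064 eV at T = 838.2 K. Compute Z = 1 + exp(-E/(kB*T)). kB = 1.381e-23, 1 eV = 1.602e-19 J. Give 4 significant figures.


Step 1: Compute beta*E = E*eV/(kB*T) = 0.2064*1.602e-19/(1.381e-23*838.2) = 2.856
Step 2: exp(-beta*E) = exp(-2.856) = 0.05747
Step 3: Z = 1 + 0.05747 = 1.057

1.057


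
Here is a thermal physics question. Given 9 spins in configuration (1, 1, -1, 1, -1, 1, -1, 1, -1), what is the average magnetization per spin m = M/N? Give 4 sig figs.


Step 1: Count up spins (+1): 5, down spins (-1): 4
Step 2: Total magnetization M = 5 - 4 = 1
Step 3: m = M/N = 1/9 = 0.1111

0.1111


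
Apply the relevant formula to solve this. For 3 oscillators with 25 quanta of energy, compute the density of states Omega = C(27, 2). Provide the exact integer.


Step 1: Use binomial coefficient C(27, 2)
Step 2: Numerator = 27! / 25!
Step 3: Denominator = 2!
Step 4: Omega = 351

351


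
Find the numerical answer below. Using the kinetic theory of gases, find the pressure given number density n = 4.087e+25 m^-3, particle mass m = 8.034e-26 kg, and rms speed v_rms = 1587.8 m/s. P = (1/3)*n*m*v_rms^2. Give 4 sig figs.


Step 1: v_rms^2 = 1587.8^2 = 2.521e+06
Step 2: n*m = 4.087e+25*8.034e-26 = 3.283
Step 3: P = (1/3)*3.283*2.521e+06 = 2.759e+06 Pa

2.759e+06


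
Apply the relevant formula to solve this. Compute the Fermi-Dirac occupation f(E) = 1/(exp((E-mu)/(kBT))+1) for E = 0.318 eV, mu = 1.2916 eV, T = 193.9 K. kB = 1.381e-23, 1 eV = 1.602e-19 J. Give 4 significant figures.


Step 1: (E - mu) = 0.318 - 1.2916 = -0.9736 eV
Step 2: Convert: (E-mu)*eV = -1.56e-19 J
Step 3: x = (E-mu)*eV/(kB*T) = -58.25
Step 4: f = 1/(exp(-58.25)+1) = 1

1


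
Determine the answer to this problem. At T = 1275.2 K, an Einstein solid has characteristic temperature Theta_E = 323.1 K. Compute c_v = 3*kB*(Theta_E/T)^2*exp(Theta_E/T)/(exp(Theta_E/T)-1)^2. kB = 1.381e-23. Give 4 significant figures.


Step 1: x = Theta_E/T = 323.1/1275.2 = 0.2534
Step 2: x^2 = 0.0642
Step 3: exp(x) = 1.288
Step 4: c_v = 3*1.381e-23*0.0642*1.288/(1.288-1)^2 = 4.121e-23

4.121e-23


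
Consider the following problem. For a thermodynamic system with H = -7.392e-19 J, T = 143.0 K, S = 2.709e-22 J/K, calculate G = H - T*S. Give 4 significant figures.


Step 1: T*S = 143.0 * 2.709e-22 = 3.874e-20 J
Step 2: G = H - T*S = -7.392e-19 - 3.874e-20
Step 3: G = -7.779e-19 J

-7.779e-19


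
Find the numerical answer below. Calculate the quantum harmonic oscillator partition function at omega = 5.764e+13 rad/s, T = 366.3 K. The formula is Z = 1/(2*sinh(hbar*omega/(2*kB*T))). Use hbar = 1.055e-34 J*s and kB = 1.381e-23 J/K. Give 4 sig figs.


Step 1: Compute x = hbar*omega/(kB*T) = 1.055e-34*5.764e+13/(1.381e-23*366.3) = 1.202
Step 2: x/2 = 0.6011
Step 3: sinh(x/2) = 0.6379
Step 4: Z = 1/(2*0.6379) = 0.7838

0.7838


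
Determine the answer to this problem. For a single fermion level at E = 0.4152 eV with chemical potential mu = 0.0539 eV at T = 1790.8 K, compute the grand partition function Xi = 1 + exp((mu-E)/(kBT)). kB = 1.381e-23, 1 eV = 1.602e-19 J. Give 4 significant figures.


Step 1: (mu - E) = 0.0539 - 0.4152 = -0.3613 eV
Step 2: x = (mu-E)*eV/(kB*T) = -0.3613*1.602e-19/(1.381e-23*1790.8) = -2.34
Step 3: exp(x) = 0.09629
Step 4: Xi = 1 + 0.09629 = 1.096

1.096


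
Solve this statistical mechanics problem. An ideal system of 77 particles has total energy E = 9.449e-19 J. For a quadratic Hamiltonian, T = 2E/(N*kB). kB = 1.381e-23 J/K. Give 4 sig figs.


Step 1: Numerator = 2*E = 2*9.449e-19 = 1.89e-18 J
Step 2: Denominator = N*kB = 77*1.381e-23 = 1.063e-21
Step 3: T = 1.89e-18 / 1.063e-21 = 1777 K

1777


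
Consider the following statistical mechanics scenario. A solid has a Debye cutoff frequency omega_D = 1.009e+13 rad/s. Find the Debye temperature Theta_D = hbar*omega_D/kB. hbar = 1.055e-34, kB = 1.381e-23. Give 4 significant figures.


Step 1: hbar*omega_D = 1.055e-34 * 1.009e+13 = 1.064e-21 J
Step 2: Theta_D = 1.064e-21 / 1.381e-23
Step 3: Theta_D = 77.08 K

77.08


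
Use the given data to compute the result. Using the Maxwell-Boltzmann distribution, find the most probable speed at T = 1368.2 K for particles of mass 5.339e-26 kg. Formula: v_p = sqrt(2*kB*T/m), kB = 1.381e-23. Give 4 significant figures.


Step 1: Numerator = 2*kB*T = 2*1.381e-23*1368.2 = 3.779e-20
Step 2: Ratio = 3.779e-20 / 5.339e-26 = 7.078e+05
Step 3: v_p = sqrt(7.078e+05) = 841.3 m/s

841.3


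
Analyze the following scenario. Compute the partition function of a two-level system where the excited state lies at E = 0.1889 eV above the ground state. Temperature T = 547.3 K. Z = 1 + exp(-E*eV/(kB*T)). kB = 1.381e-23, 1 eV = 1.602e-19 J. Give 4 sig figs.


Step 1: Compute beta*E = E*eV/(kB*T) = 0.1889*1.602e-19/(1.381e-23*547.3) = 4.004
Step 2: exp(-beta*E) = exp(-4.004) = 0.01825
Step 3: Z = 1 + 0.01825 = 1.018

1.018


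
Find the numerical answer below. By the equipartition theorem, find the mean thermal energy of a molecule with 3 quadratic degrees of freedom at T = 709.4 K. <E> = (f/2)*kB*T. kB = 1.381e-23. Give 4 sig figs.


Step 1: f/2 = 3/2 = 1.5
Step 2: kB*T = 1.381e-23 * 709.4 = 9.797e-21
Step 3: <E> = 1.5 * 9.797e-21 = 1.47e-20 J

1.47e-20


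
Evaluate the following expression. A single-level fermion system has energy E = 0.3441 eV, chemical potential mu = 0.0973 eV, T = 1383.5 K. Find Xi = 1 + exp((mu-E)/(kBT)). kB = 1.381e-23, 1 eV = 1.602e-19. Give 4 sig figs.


Step 1: (mu - E) = 0.0973 - 0.3441 = -0.2468 eV
Step 2: x = (mu-E)*eV/(kB*T) = -0.2468*1.602e-19/(1.381e-23*1383.5) = -2.069
Step 3: exp(x) = 0.1263
Step 4: Xi = 1 + 0.1263 = 1.126

1.126


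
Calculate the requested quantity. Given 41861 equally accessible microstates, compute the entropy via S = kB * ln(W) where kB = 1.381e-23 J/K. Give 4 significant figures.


Step 1: ln(W) = ln(41861) = 10.64
Step 2: S = kB * ln(W) = 1.381e-23 * 10.64
Step 3: S = 1.47e-22 J/K

1.47e-22


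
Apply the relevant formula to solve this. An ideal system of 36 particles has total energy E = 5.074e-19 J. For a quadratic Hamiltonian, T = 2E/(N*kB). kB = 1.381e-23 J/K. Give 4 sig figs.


Step 1: Numerator = 2*E = 2*5.074e-19 = 1.015e-18 J
Step 2: Denominator = N*kB = 36*1.381e-23 = 4.972e-22
Step 3: T = 1.015e-18 / 4.972e-22 = 2041 K

2041


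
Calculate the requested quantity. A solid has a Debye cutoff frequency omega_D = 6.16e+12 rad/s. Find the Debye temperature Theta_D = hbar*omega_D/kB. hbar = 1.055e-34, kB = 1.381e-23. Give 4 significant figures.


Step 1: hbar*omega_D = 1.055e-34 * 6.16e+12 = 6.499e-22 J
Step 2: Theta_D = 6.499e-22 / 1.381e-23
Step 3: Theta_D = 47.06 K

47.06


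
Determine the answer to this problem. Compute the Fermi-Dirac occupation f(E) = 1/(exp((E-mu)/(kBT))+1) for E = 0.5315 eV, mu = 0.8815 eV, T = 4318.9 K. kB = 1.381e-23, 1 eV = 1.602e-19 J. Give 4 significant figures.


Step 1: (E - mu) = 0.5315 - 0.8815 = -0.35 eV
Step 2: Convert: (E-mu)*eV = -5.607e-20 J
Step 3: x = (E-mu)*eV/(kB*T) = -0.9401
Step 4: f = 1/(exp(-0.9401)+1) = 0.7191

0.7191


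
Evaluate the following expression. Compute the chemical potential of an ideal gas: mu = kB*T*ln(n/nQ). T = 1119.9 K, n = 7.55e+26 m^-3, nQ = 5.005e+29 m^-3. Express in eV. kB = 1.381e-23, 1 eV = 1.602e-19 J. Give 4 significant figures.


Step 1: n/nQ = 7.55e+26/5.005e+29 = 0.001508
Step 2: ln(n/nQ) = -6.497
Step 3: mu = kB*T*ln(n/nQ) = 1.547e-20*-6.497 = -1.005e-19 J
Step 4: Convert to eV: -1.005e-19/1.602e-19 = -0.6272 eV

-0.6272


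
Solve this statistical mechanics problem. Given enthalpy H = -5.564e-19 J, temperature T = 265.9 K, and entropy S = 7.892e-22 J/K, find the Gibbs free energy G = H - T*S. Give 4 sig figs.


Step 1: T*S = 265.9 * 7.892e-22 = 2.098e-19 J
Step 2: G = H - T*S = -5.564e-19 - 2.098e-19
Step 3: G = -7.662e-19 J

-7.662e-19


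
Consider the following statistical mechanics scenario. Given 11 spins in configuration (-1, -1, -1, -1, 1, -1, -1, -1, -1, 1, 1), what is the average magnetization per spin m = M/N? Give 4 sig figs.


Step 1: Count up spins (+1): 3, down spins (-1): 8
Step 2: Total magnetization M = 3 - 8 = -5
Step 3: m = M/N = -5/11 = -0.4545

-0.4545


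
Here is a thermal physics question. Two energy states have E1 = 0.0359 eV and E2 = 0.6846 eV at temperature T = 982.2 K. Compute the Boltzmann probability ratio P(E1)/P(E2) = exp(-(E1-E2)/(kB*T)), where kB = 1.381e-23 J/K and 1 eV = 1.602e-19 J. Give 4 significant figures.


Step 1: Compute energy difference dE = E1 - E2 = 0.0359 - 0.6846 = -0.6487 eV
Step 2: Convert to Joules: dE_J = -0.6487 * 1.602e-19 = -1.039e-19 J
Step 3: Compute exponent = -dE_J / (kB * T) = -(-1.039e-19) / (1.381e-23 * 982.2) = 7.661
Step 4: P(E1)/P(E2) = exp(7.661) = 2125

2125


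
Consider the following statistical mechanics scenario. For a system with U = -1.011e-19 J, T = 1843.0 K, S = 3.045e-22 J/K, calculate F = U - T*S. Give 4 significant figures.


Step 1: T*S = 1843.0 * 3.045e-22 = 5.612e-19 J
Step 2: F = U - T*S = -1.011e-19 - 5.612e-19
Step 3: F = -6.623e-19 J

-6.623e-19


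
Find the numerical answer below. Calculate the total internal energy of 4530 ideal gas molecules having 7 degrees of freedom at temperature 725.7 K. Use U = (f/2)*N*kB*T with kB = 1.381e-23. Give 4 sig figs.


Step 1: f/2 = 7/2 = 3.5
Step 2: N*kB*T = 4530*1.381e-23*725.7 = 4.54e-17
Step 3: U = 3.5 * 4.54e-17 = 1.589e-16 J

1.589e-16


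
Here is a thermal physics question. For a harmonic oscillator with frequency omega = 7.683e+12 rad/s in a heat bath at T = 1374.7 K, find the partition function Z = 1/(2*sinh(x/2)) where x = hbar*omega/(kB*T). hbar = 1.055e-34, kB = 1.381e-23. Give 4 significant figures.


Step 1: Compute x = hbar*omega/(kB*T) = 1.055e-34*7.683e+12/(1.381e-23*1374.7) = 0.0427
Step 2: x/2 = 0.02135
Step 3: sinh(x/2) = 0.02135
Step 4: Z = 1/(2*0.02135) = 23.42

23.42


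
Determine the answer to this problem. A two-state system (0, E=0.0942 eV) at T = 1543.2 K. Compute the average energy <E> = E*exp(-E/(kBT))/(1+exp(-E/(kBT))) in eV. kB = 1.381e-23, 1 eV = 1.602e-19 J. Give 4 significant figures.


Step 1: beta*E = 0.0942*1.602e-19/(1.381e-23*1543.2) = 0.7081
Step 2: exp(-beta*E) = 0.4926
Step 3: <E> = 0.0942*0.4926/(1+0.4926) = 0.03109 eV

0.03109


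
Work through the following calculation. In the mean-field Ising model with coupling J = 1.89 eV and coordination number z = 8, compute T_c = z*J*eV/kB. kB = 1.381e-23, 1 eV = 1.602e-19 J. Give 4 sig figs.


Step 1: z*J = 8*1.89 = 15.12 eV
Step 2: Convert to Joules: 15.12*1.602e-19 = 2.422e-18 J
Step 3: T_c = 2.422e-18 / 1.381e-23 = 1.754e+05 K

1.754e+05


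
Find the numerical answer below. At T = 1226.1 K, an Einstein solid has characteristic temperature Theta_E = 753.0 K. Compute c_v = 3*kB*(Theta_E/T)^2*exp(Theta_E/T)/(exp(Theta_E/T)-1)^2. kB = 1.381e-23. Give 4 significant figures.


Step 1: x = Theta_E/T = 753.0/1226.1 = 0.6141
Step 2: x^2 = 0.3772
Step 3: exp(x) = 1.848
Step 4: c_v = 3*1.381e-23*0.3772*1.848/(1.848-1)^2 = 4.015e-23

4.015e-23


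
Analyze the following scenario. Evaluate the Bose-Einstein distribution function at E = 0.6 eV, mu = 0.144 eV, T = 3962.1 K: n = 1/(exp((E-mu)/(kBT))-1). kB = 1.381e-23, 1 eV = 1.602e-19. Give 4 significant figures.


Step 1: (E - mu) = 0.456 eV
Step 2: x = (E-mu)*eV/(kB*T) = 0.456*1.602e-19/(1.381e-23*3962.1) = 1.335
Step 3: exp(x) = 3.8
Step 4: n = 1/(exp(x)-1) = 0.3571

0.3571


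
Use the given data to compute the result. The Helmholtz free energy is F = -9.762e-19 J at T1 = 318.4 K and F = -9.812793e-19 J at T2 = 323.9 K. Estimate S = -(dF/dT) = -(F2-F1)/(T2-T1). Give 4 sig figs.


Step 1: dF = F2 - F1 = -9.812793e-19 - (-9.762e-19) = -5.0793e-21 J
Step 2: dT = T2 - T1 = 323.9 - 318.4 = 5.5 K
Step 3: S = -dF/dT = -(-5.0793e-21)/5.5 = 9.235e-22 J/K

9.235e-22


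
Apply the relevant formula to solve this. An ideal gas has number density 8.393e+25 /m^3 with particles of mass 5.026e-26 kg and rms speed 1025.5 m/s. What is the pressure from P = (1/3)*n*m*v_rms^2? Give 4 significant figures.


Step 1: v_rms^2 = 1025.5^2 = 1.052e+06
Step 2: n*m = 8.393e+25*5.026e-26 = 4.218
Step 3: P = (1/3)*4.218*1.052e+06 = 1.479e+06 Pa

1.479e+06


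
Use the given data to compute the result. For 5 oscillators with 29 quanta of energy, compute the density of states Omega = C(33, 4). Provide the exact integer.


Step 1: Use binomial coefficient C(33, 4)
Step 2: Numerator = 33! / 29!
Step 3: Denominator = 4!
Step 4: Omega = 40920

40920


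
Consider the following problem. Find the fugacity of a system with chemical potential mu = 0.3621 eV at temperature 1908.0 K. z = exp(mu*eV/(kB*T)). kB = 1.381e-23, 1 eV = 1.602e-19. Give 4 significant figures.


Step 1: Convert mu to Joules: 0.3621*1.602e-19 = 5.801e-20 J
Step 2: kB*T = 1.381e-23*1908.0 = 2.635e-20 J
Step 3: mu/(kB*T) = 2.202
Step 4: z = exp(2.202) = 9.039

9.039


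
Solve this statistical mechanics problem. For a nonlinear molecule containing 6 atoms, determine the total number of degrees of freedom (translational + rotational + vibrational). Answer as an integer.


Step 1: Translational DOF = 3
Step 2: Rotational DOF (nonlinear) = 3
Step 3: Vibrational DOF = 3*6 - 6 = 12
Step 4: Total = 3 + 3 + 12 = 18

18


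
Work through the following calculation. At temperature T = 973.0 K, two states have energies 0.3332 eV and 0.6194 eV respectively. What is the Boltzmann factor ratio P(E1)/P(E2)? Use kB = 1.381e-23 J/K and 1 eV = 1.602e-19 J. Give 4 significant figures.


Step 1: Compute energy difference dE = E1 - E2 = 0.3332 - 0.6194 = -0.2862 eV
Step 2: Convert to Joules: dE_J = -0.2862 * 1.602e-19 = -4.585e-20 J
Step 3: Compute exponent = -dE_J / (kB * T) = -(-4.585e-20) / (1.381e-23 * 973.0) = 3.412
Step 4: P(E1)/P(E2) = exp(3.412) = 30.33

30.33


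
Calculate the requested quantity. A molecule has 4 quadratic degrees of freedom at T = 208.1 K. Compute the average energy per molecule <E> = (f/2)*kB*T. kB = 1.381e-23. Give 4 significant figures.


Step 1: f/2 = 4/2 = 2
Step 2: kB*T = 1.381e-23 * 208.1 = 2.874e-21
Step 3: <E> = 2 * 2.874e-21 = 5.748e-21 J

5.748e-21


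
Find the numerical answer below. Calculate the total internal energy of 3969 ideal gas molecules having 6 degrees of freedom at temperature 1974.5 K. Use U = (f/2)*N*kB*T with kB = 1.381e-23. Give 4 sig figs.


Step 1: f/2 = 6/2 = 3.0
Step 2: N*kB*T = 3969*1.381e-23*1974.5 = 1.082e-16
Step 3: U = 3.0 * 1.082e-16 = 3.247e-16 J

3.247e-16


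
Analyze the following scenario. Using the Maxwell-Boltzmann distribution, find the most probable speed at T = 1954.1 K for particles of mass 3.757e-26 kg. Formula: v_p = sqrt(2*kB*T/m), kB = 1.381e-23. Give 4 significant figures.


Step 1: Numerator = 2*kB*T = 2*1.381e-23*1954.1 = 5.397e-20
Step 2: Ratio = 5.397e-20 / 3.757e-26 = 1.437e+06
Step 3: v_p = sqrt(1.437e+06) = 1199 m/s

1199


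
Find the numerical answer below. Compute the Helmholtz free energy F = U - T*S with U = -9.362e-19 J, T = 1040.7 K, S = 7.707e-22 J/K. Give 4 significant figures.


Step 1: T*S = 1040.7 * 7.707e-22 = 8.021e-19 J
Step 2: F = U - T*S = -9.362e-19 - 8.021e-19
Step 3: F = -1.738e-18 J

-1.738e-18


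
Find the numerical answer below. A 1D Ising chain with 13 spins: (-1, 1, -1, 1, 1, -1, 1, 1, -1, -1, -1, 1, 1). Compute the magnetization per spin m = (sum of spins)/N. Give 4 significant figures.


Step 1: Count up spins (+1): 7, down spins (-1): 6
Step 2: Total magnetization M = 7 - 6 = 1
Step 3: m = M/N = 1/13 = 0.07692

0.07692


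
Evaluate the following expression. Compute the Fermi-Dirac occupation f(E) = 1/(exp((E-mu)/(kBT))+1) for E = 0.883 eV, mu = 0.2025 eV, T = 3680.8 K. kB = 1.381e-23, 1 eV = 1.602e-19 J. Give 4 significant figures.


Step 1: (E - mu) = 0.883 - 0.2025 = 0.6805 eV
Step 2: Convert: (E-mu)*eV = 1.09e-19 J
Step 3: x = (E-mu)*eV/(kB*T) = 2.145
Step 4: f = 1/(exp(2.145)+1) = 0.1048

0.1048


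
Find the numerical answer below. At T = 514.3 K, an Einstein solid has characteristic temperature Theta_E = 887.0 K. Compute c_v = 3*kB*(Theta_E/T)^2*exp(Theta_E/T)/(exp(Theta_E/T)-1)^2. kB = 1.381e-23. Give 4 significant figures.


Step 1: x = Theta_E/T = 887.0/514.3 = 1.725
Step 2: x^2 = 2.975
Step 3: exp(x) = 5.611
Step 4: c_v = 3*1.381e-23*2.975*5.611/(5.611-1)^2 = 3.252e-23

3.252e-23


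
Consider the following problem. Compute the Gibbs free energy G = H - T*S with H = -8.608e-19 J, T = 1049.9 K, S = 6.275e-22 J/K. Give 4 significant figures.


Step 1: T*S = 1049.9 * 6.275e-22 = 6.588e-19 J
Step 2: G = H - T*S = -8.608e-19 - 6.588e-19
Step 3: G = -1.52e-18 J

-1.52e-18


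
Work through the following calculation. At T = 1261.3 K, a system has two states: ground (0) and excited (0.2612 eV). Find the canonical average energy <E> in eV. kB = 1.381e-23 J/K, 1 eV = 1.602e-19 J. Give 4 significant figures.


Step 1: beta*E = 0.2612*1.602e-19/(1.381e-23*1261.3) = 2.402
Step 2: exp(-beta*E) = 0.09051
Step 3: <E> = 0.2612*0.09051/(1+0.09051) = 0.02168 eV

0.02168


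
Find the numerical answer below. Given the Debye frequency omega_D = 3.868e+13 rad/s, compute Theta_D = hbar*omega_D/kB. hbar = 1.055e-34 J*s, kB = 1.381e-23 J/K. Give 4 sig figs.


Step 1: hbar*omega_D = 1.055e-34 * 3.868e+13 = 4.081e-21 J
Step 2: Theta_D = 4.081e-21 / 1.381e-23
Step 3: Theta_D = 295.5 K

295.5


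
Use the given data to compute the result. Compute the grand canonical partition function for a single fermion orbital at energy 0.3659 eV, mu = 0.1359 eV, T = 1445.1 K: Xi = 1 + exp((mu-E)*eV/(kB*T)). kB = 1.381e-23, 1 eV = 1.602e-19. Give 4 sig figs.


Step 1: (mu - E) = 0.1359 - 0.3659 = -0.23 eV
Step 2: x = (mu-E)*eV/(kB*T) = -0.23*1.602e-19/(1.381e-23*1445.1) = -1.846
Step 3: exp(x) = 0.1578
Step 4: Xi = 1 + 0.1578 = 1.158

1.158
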